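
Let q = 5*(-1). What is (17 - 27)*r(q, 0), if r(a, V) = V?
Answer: 0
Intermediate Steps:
q = -5
(17 - 27)*r(q, 0) = (17 - 27)*0 = -10*0 = 0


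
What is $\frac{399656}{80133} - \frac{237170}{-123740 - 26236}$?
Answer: $\frac{13157325311}{2003004468} \approx 6.5688$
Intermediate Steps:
$\frac{399656}{80133} - \frac{237170}{-123740 - 26236} = 399656 \cdot \frac{1}{80133} - \frac{237170}{-149976} = \frac{399656}{80133} - - \frac{118585}{74988} = \frac{399656}{80133} + \frac{118585}{74988} = \frac{13157325311}{2003004468}$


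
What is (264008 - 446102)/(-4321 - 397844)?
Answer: 60698/134055 ≈ 0.45278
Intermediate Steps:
(264008 - 446102)/(-4321 - 397844) = -182094/(-402165) = -182094*(-1/402165) = 60698/134055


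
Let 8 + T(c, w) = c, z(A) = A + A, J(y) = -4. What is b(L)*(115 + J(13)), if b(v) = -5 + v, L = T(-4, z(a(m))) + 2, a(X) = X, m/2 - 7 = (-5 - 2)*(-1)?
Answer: -1665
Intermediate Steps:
m = 28 (m = 14 + 2*((-5 - 2)*(-1)) = 14 + 2*(-7*(-1)) = 14 + 2*7 = 14 + 14 = 28)
z(A) = 2*A
T(c, w) = -8 + c
L = -10 (L = (-8 - 4) + 2 = -12 + 2 = -10)
b(L)*(115 + J(13)) = (-5 - 10)*(115 - 4) = -15*111 = -1665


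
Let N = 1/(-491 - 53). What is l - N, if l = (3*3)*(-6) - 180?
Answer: -127295/544 ≈ -234.00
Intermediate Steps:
N = -1/544 (N = 1/(-544) = -1/544 ≈ -0.0018382)
l = -234 (l = 9*(-6) - 180 = -54 - 180 = -234)
l - N = -234 - 1*(-1/544) = -234 + 1/544 = -127295/544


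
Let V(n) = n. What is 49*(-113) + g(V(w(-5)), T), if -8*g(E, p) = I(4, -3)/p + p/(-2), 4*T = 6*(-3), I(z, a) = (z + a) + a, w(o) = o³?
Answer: -1594753/288 ≈ -5537.3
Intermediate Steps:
I(z, a) = z + 2*a (I(z, a) = (a + z) + a = z + 2*a)
T = -9/2 (T = (6*(-3))/4 = (¼)*(-18) = -9/2 ≈ -4.5000)
g(E, p) = 1/(4*p) + p/16 (g(E, p) = -((4 + 2*(-3))/p + p/(-2))/8 = -((4 - 6)/p + p*(-½))/8 = -(-2/p - p/2)/8 = 1/(4*p) + p/16)
49*(-113) + g(V(w(-5)), T) = 49*(-113) + (4 + (-9/2)²)/(16*(-9/2)) = -5537 + (1/16)*(-2/9)*(4 + 81/4) = -5537 + (1/16)*(-2/9)*(97/4) = -5537 - 97/288 = -1594753/288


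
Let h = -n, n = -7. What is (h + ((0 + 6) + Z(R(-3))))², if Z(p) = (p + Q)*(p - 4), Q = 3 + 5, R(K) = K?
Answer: 484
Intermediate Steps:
Q = 8
Z(p) = (-4 + p)*(8 + p) (Z(p) = (p + 8)*(p - 4) = (8 + p)*(-4 + p) = (-4 + p)*(8 + p))
h = 7 (h = -1*(-7) = 7)
(h + ((0 + 6) + Z(R(-3))))² = (7 + ((0 + 6) + (-32 + (-3)² + 4*(-3))))² = (7 + (6 + (-32 + 9 - 12)))² = (7 + (6 - 35))² = (7 - 29)² = (-22)² = 484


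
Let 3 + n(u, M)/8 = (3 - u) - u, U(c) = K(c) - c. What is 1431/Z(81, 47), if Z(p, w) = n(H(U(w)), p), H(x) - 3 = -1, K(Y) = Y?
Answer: -1431/32 ≈ -44.719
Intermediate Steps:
U(c) = 0 (U(c) = c - c = 0)
H(x) = 2 (H(x) = 3 - 1 = 2)
n(u, M) = -16*u (n(u, M) = -24 + 8*((3 - u) - u) = -24 + 8*(3 - 2*u) = -24 + (24 - 16*u) = -16*u)
Z(p, w) = -32 (Z(p, w) = -16*2 = -32)
1431/Z(81, 47) = 1431/(-32) = 1431*(-1/32) = -1431/32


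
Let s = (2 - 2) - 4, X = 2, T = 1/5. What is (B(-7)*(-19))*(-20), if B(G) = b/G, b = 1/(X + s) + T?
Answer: 114/7 ≈ 16.286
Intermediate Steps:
T = 1/5 ≈ 0.20000
s = -4 (s = 0 - 4 = -4)
b = -3/10 (b = 1/(2 - 4) + 1/5 = 1/(-2) + 1/5 = -1/2 + 1/5 = -3/10 ≈ -0.30000)
B(G) = -3/(10*G)
(B(-7)*(-19))*(-20) = (-3/10/(-7)*(-19))*(-20) = (-3/10*(-1/7)*(-19))*(-20) = ((3/70)*(-19))*(-20) = -57/70*(-20) = 114/7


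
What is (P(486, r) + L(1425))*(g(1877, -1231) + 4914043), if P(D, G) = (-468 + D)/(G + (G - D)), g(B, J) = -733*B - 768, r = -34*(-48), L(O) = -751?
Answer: -1230001176140/463 ≈ -2.6566e+9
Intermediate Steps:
r = 1632
g(B, J) = -768 - 733*B
P(D, G) = (-468 + D)/(-D + 2*G)
(P(486, r) + L(1425))*(g(1877, -1231) + 4914043) = ((468 - 1*486)/(486 - 2*1632) - 751)*((-768 - 733*1877) + 4914043) = ((468 - 486)/(486 - 3264) - 751)*((-768 - 1375841) + 4914043) = (-18/(-2778) - 751)*(-1376609 + 4914043) = (-1/2778*(-18) - 751)*3537434 = (3/463 - 751)*3537434 = -347710/463*3537434 = -1230001176140/463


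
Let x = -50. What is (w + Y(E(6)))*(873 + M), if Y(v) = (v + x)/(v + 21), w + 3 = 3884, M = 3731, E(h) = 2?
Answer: 410745860/23 ≈ 1.7859e+7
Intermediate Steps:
w = 3881 (w = -3 + 3884 = 3881)
Y(v) = (-50 + v)/(21 + v) (Y(v) = (v - 50)/(v + 21) = (-50 + v)/(21 + v))
(w + Y(E(6)))*(873 + M) = (3881 + (-50 + 2)/(21 + 2))*(873 + 3731) = (3881 - 48/23)*4604 = (89215/23)*4604 = 410745860/23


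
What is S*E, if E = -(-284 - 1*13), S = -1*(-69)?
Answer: 20493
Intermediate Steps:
S = 69
E = 297 (E = -(-284 - 13) = -1*(-297) = 297)
S*E = 69*297 = 20493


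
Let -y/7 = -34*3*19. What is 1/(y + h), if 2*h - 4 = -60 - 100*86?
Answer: 1/9238 ≈ 0.00010825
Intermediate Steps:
h = -4328 (h = 2 + (-60 - 100*86)/2 = 2 + (-60 - 8600)/2 = 2 + (1/2)*(-8660) = 2 - 4330 = -4328)
y = 13566 (y = -7*(-34*3)*19 = -(-714)*19 = -7*(-1938) = 13566)
1/(y + h) = 1/(13566 - 4328) = 1/9238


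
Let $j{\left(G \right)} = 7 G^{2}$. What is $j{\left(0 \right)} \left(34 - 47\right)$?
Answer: $0$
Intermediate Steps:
$j{\left(0 \right)} \left(34 - 47\right) = 7 \cdot 0^{2} \left(34 - 47\right) = 7 \cdot 0 \left(-13\right) = 0 \left(-13\right) = 0$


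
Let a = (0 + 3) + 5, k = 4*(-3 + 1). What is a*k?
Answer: -64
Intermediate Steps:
k = -8 (k = 4*(-2) = -8)
a = 8 (a = 3 + 5 = 8)
a*k = 8*(-8) = -64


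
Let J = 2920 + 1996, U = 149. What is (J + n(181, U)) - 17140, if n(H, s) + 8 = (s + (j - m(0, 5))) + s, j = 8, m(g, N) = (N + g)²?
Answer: -11951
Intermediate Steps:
J = 4916
n(H, s) = -25 + 2*s (n(H, s) = -8 + ((s + (8 - (5 + 0)²)) + s) = -8 + ((s + (8 - 1*5²)) + s) = -8 + ((s + (8 - 1*25)) + s) = -8 + ((s + (8 - 25)) + s) = -8 + ((s - 17) + s) = -8 + ((-17 + s) + s) = -8 + (-17 + 2*s) = -25 + 2*s)
(J + n(181, U)) - 17140 = (4916 + (-25 + 2*149)) - 17140 = (4916 + (-25 + 298)) - 17140 = (4916 + 273) - 17140 = 5189 - 17140 = -11951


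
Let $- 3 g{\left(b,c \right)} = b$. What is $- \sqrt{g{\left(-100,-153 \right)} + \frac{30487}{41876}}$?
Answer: $- \frac{\sqrt{372278307}}{3306} \approx -5.8362$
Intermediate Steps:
$g{\left(b,c \right)} = - \frac{b}{3}$
$- \sqrt{g{\left(-100,-153 \right)} + \frac{30487}{41876}} = - \sqrt{\left(- \frac{1}{3}\right) \left(-100\right) + \frac{30487}{41876}} = - \sqrt{\frac{100}{3} + 30487 \cdot \frac{1}{41876}} = - \sqrt{\frac{100}{3} + \frac{30487}{41876}} = - \sqrt{\frac{4279061}{125628}} = - \frac{\sqrt{372278307}}{3306}$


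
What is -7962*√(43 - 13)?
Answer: -7962*√30 ≈ -43610.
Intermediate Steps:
-7962*√(43 - 13) = -7962*√30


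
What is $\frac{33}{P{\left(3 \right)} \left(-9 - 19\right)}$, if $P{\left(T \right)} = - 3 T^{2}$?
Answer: $\frac{11}{252} \approx 0.043651$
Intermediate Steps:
$\frac{33}{P{\left(3 \right)} \left(-9 - 19\right)} = \frac{33}{- 3 \cdot 3^{2} \left(-9 - 19\right)} = \frac{33}{\left(-3\right) 9 \left(-28\right)} = \frac{33}{\left(-27\right) \left(-28\right)} = \frac{33}{756} = 33 \cdot \frac{1}{756} = \frac{11}{252}$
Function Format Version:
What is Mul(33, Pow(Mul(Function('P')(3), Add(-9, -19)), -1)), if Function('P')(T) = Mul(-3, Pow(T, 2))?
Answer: Rational(11, 252) ≈ 0.043651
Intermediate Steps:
Mul(33, Pow(Mul(Function('P')(3), Add(-9, -19)), -1)) = Mul(33, Pow(Mul(Mul(-3, Pow(3, 2)), Add(-9, -19)), -1)) = Mul(33, Pow(Mul(Mul(-3, 9), -28), -1)) = Mul(33, Pow(Mul(-27, -28), -1)) = Mul(33, Pow(756, -1)) = Mul(33, Rational(1, 756)) = Rational(11, 252)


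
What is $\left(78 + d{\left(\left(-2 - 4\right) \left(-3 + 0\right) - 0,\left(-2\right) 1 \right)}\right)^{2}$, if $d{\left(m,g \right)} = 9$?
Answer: $7569$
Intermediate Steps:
$\left(78 + d{\left(\left(-2 - 4\right) \left(-3 + 0\right) - 0,\left(-2\right) 1 \right)}\right)^{2} = \left(78 + 9\right)^{2} = 87^{2} = 7569$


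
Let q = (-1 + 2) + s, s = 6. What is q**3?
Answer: 343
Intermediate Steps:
q = 7 (q = (-1 + 2) + 6 = 1 + 6 = 7)
q**3 = 7**3 = 343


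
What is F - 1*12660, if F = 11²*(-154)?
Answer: -31294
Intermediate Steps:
F = -18634 (F = 121*(-154) = -18634)
F - 1*12660 = -18634 - 1*12660 = -18634 - 12660 = -31294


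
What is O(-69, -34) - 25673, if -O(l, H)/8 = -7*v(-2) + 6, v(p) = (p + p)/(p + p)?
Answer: -25665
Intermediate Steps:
v(p) = 1 (v(p) = (2*p)/((2*p)) = (2*p)*(1/(2*p)) = 1)
O(l, H) = 8 (O(l, H) = -8*(-7*1 + 6) = -8*(-7 + 6) = -8*(-1) = 8)
O(-69, -34) - 25673 = 8 - 25673 = -25665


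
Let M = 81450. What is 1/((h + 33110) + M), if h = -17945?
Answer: 1/96615 ≈ 1.0350e-5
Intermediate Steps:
1/((h + 33110) + M) = 1/((-17945 + 33110) + 81450) = 1/(15165 + 81450) = 1/96615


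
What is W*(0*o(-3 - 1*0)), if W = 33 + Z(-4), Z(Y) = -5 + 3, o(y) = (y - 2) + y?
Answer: 0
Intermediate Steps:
o(y) = -2 + 2*y (o(y) = (-2 + y) + y = -2 + 2*y)
Z(Y) = -2
W = 31 (W = 33 - 2 = 31)
W*(0*o(-3 - 1*0)) = 31*(0*(-2 + 2*(-3 - 1*0))) = 31*(0*(-2 + 2*(-3 + 0))) = 31*(0*(-2 + 2*(-3))) = 31*(0*(-2 - 6)) = 31*(0*(-8)) = 31*0 = 0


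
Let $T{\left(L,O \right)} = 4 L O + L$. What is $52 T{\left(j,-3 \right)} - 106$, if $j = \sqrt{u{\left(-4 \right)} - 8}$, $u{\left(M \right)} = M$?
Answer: $-106 - 1144 i \sqrt{3} \approx -106.0 - 1981.5 i$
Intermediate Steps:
$j = 2 i \sqrt{3}$ ($j = \sqrt{-4 - 8} = \sqrt{-12} = 2 i \sqrt{3} \approx 3.4641 i$)
$T{\left(L,O \right)} = L + 4 L O$ ($T{\left(L,O \right)} = 4 L O + L = L + 4 L O$)
$52 T{\left(j,-3 \right)} - 106 = 52 \cdot 2 i \sqrt{3} \left(1 + 4 \left(-3\right)\right) - 106 = 52 \cdot 2 i \sqrt{3} \left(1 - 12\right) - 106 = 52 \cdot 2 i \sqrt{3} \left(-11\right) - 106 = 52 \left(- 22 i \sqrt{3}\right) - 106 = - 1144 i \sqrt{3} - 106 = -106 - 1144 i \sqrt{3}$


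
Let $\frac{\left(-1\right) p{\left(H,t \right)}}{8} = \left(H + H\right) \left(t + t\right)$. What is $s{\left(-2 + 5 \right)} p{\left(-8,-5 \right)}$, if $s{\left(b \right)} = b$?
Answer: $-3840$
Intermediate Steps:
$p{\left(H,t \right)} = - 32 H t$ ($p{\left(H,t \right)} = - 8 \left(H + H\right) \left(t + t\right) = - 8 \cdot 2 H 2 t = - 8 \cdot 4 H t = - 32 H t$)
$s{\left(-2 + 5 \right)} p{\left(-8,-5 \right)} = \left(-2 + 5\right) \left(\left(-32\right) \left(-8\right) \left(-5\right)\right) = 3 \left(-1280\right) = -3840$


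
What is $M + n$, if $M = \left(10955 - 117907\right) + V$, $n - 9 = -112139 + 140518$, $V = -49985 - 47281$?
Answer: $-175830$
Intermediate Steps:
$V = -97266$
$n = 28388$ ($n = 9 + \left(-112139 + 140518\right) = 9 + 28379 = 28388$)
$M = -204218$ ($M = \left(10955 - 117907\right) - 97266 = -106952 - 97266 = -204218$)
$M + n = -204218 + 28388 = -175830$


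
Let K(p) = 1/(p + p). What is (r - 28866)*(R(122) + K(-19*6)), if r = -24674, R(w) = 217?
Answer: -662222875/57 ≈ -1.1618e+7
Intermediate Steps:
K(p) = 1/(2*p)
(r - 28866)*(R(122) + K(-19*6)) = (-24674 - 28866)*(217 + 1/(2*((-19*6)))) = -53540*(217 + (½)/(-114)) = -53540*(217 + (½)*(-1/114)) = -53540*(217 - 1/228) = -53540*49475/228 = -662222875/57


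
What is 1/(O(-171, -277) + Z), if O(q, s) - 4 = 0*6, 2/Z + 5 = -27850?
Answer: 27855/111418 ≈ 0.25000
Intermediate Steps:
Z = -2/27855 (Z = 2/(-5 - 27850) = 2/(-27855) = 2*(-1/27855) = -2/27855 ≈ -7.1800e-5)
O(q, s) = 4 (O(q, s) = 4 + 0*6 = 4 + 0 = 4)
1/(O(-171, -277) + Z) = 1/(4 - 2/27855) = 1/(111418/27855) = 27855/111418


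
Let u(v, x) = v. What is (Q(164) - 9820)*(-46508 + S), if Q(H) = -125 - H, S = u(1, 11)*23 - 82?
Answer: 470745803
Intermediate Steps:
S = -59 (S = 1*23 - 82 = 23 - 82 = -59)
(Q(164) - 9820)*(-46508 + S) = ((-125 - 1*164) - 9820)*(-46508 - 59) = ((-125 - 164) - 9820)*(-46567) = (-289 - 9820)*(-46567) = -10109*(-46567) = 470745803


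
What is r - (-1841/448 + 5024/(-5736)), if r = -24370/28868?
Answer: 1371409931/331173696 ≈ 4.1411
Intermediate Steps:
r = -12185/14434 (r = -24370*1/28868 = -12185/14434 ≈ -0.84419)
r - (-1841/448 + 5024/(-5736)) = -12185/14434 - (-1841/448 + 5024/(-5736)) = -12185/14434 - (-1841*1/448 + 5024*(-1/5736)) = -12185/14434 - (-263/64 - 628/717) = -12185/14434 - 1*(-228763/45888) = -12185/14434 + 228763/45888 = 1371409931/331173696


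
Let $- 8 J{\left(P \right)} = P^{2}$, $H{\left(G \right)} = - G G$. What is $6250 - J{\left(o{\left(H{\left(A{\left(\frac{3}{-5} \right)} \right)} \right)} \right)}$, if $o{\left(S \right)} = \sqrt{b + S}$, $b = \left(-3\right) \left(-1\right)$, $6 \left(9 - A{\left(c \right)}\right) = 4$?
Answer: $\frac{224701}{36} \approx 6241.7$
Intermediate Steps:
$A{\left(c \right)} = \frac{25}{3}$ ($A{\left(c \right)} = 9 - \frac{2}{3} = \frac{25}{3}$)
$H{\left(G \right)} = - G^{2}$
$b = 3$
$o{\left(S \right)} = \sqrt{3 + S}$
$J{\left(P \right)} = - \frac{P^{2}}{8}$
$6250 - J{\left(o{\left(H{\left(A{\left(\frac{3}{-5} \right)} \right)} \right)} \right)} = 6250 - - \frac{\left(\sqrt{3 - \left(\frac{25}{3}\right)^{2}}\right)^{2}}{8} = 6250 - - \frac{\left(\sqrt{3 - \frac{625}{9}}\right)^{2}}{8} = 6250 - - \frac{\left(\sqrt{- \frac{598}{9}}\right)^{2}}{8} = 6250 - - \frac{\left(\frac{i \sqrt{598}}{3}\right)^{2}}{8} = 6250 - \left(- \frac{1}{8}\right) \left(- \frac{598}{9}\right) = 6250 - \frac{299}{36} = \frac{224701}{36}$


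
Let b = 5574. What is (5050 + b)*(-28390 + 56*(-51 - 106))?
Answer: -395021568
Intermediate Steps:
(5050 + b)*(-28390 + 56*(-51 - 106)) = (5050 + 5574)*(-28390 + 56*(-51 - 106)) = 10624*(-28390 + 56*(-157)) = 10624*(-28390 - 8792) = 10624*(-37182) = -395021568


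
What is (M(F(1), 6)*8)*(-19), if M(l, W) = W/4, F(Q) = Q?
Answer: -228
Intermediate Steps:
M(l, W) = W/4 (M(l, W) = W*(¼) = W/4)
(M(F(1), 6)*8)*(-19) = (((¼)*6)*8)*(-19) = ((3/2)*8)*(-19) = 12*(-19) = -228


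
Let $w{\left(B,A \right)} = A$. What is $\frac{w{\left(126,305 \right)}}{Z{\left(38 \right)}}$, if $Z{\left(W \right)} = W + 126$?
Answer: $\frac{305}{164} \approx 1.8598$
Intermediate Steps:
$Z{\left(W \right)} = 126 + W$
$\frac{w{\left(126,305 \right)}}{Z{\left(38 \right)}} = \frac{305}{126 + 38} = \frac{305}{164}$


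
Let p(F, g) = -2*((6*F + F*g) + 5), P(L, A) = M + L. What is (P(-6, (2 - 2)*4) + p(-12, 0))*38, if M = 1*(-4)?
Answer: 4712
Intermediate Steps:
M = -4
P(L, A) = -4 + L
p(F, g) = -10 - 12*F - 2*F*g (p(F, g) = -2*(5 + 6*F + F*g) = -10 - 12*F - 2*F*g)
(P(-6, (2 - 2)*4) + p(-12, 0))*38 = ((-4 - 6) + (-10 - 12*(-12) - 2*(-12)*0))*38 = (-10 + (-10 + 144 + 0))*38 = (-10 + 134)*38 = 124*38 = 4712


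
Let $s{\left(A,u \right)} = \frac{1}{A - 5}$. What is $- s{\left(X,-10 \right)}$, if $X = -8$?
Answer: $\frac{1}{13} \approx 0.076923$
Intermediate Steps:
$s{\left(A,u \right)} = \frac{1}{-5 + A}$
$- s{\left(X,-10 \right)} = - \frac{1}{-5 - 8} = - \frac{1}{-13} = \left(-1\right) \left(- \frac{1}{13}\right) = \frac{1}{13}$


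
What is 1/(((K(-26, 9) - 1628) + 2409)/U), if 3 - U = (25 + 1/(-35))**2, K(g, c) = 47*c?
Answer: -760201/1474900 ≈ -0.51543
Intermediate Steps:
U = -760201/1225 (U = 3 - (25 + 1/(-35))**2 = 3 - (25 - 1/35)**2 = 3 - (874/35)**2 = 3 - 1*763876/1225 = 3 - 763876/1225 = -760201/1225 ≈ -620.57)
1/(((K(-26, 9) - 1628) + 2409)/U) = 1/(((47*9 - 1628) + 2409)/(-760201/1225)) = 1/(((423 - 1628) + 2409)*(-1225/760201)) = 1/((-1205 + 2409)*(-1225/760201)) = 1/(1204*(-1225/760201)) = 1/(-1474900/760201) = -760201/1474900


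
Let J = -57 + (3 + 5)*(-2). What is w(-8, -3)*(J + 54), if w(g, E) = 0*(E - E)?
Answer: 0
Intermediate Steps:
w(g, E) = 0 (w(g, E) = 0*0 = 0)
J = -73 (J = -57 + 8*(-2) = -57 - 16 = -73)
w(-8, -3)*(J + 54) = 0*(-73 + 54) = 0*(-19) = 0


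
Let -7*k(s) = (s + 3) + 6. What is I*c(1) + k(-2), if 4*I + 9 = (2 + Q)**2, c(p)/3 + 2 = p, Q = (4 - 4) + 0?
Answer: 11/4 ≈ 2.7500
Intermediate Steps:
Q = 0 (Q = 0 + 0 = 0)
k(s) = -9/7 - s/7 (k(s) = -((s + 3) + 6)/7 = -((3 + s) + 6)/7 = -(9 + s)/7 = -9/7 - s/7)
c(p) = -6 + 3*p
I = -5/4 (I = -9/4 + (2 + 0)**2/4 = -9/4 + (1/4)*2**2 = -9/4 + (1/4)*4 = -9/4 + 1 = -5/4 ≈ -1.2500)
I*c(1) + k(-2) = -5*(-6 + 3*1)/4 + (-9/7 - 1/7*(-2)) = -5*(-6 + 3)/4 + (-9/7 + 2/7) = -5/4*(-3) - 1 = 15/4 - 1 = 11/4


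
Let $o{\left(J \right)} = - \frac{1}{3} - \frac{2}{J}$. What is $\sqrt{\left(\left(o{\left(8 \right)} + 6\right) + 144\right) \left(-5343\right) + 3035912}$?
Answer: $\frac{\sqrt{8950315}}{2} \approx 1495.9$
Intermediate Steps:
$o{\left(J \right)} = - \frac{1}{3} - \frac{2}{J}$ ($o{\left(J \right)} = \left(-1\right) \frac{1}{3} - \frac{2}{J} = - \frac{1}{3} - \frac{2}{J}$)
$\sqrt{\left(\left(o{\left(8 \right)} + 6\right) + 144\right) \left(-5343\right) + 3035912} = \sqrt{\left(\left(\frac{-6 - 8}{3 \cdot 8} + 6\right) + 144\right) \left(-5343\right) + 3035912} = \sqrt{\left(\left(\frac{1}{3} \cdot \frac{1}{8} \left(-6 - 8\right) + 6\right) + 144\right) \left(-5343\right) + 3035912} = \sqrt{\left(\left(\frac{1}{3} \cdot \frac{1}{8} \left(-14\right) + 6\right) + 144\right) \left(-5343\right) + 3035912} = \sqrt{\left(\left(- \frac{7}{12} + 6\right) + 144\right) \left(-5343\right) + 3035912} = \sqrt{\left(\frac{65}{12} + 144\right) \left(-5343\right) + 3035912} = \sqrt{\frac{1793}{12} \left(-5343\right) + 3035912} = \sqrt{- \frac{3193333}{4} + 3035912} = \sqrt{\frac{8950315}{4}} = \frac{\sqrt{8950315}}{2}$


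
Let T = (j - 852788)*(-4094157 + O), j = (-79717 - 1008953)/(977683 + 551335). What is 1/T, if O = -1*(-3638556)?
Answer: 764509/297035744421186627 ≈ 2.5738e-12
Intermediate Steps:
j = -544335/764509 (j = -1088670/1529018 = -1088670*1/1529018 = -544335/764509 ≈ -0.71201)
O = 3638556
T = 297035744421186627/764509 (T = (-544335/764509 - 852788)*(-4094157 + 3638556) = -651964645427/764509*(-455601) = 297035744421186627/764509 ≈ 3.8853e+11)
1/T = 1/(297035744421186627/764509) = 764509/297035744421186627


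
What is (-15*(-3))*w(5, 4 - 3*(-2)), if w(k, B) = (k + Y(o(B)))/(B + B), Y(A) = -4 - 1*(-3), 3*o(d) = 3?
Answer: 9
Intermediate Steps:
o(d) = 1 (o(d) = (⅓)*3 = 1)
Y(A) = -1 (Y(A) = -4 + 3 = -1)
w(k, B) = (-1 + k)/(2*B) (w(k, B) = (k - 1)/(B + B) = (-1 + k)/((2*B)) = (-1 + k)*(1/(2*B)) = (-1 + k)/(2*B))
(-15*(-3))*w(5, 4 - 3*(-2)) = (-15*(-3))*((-1 + 5)/(2*(4 - 3*(-2)))) = (-5*(-9))*((½)*4/(4 + 6)) = 45*((½)*4/10) = 45*((½)*(⅒)*4) = 45*(⅕) = 9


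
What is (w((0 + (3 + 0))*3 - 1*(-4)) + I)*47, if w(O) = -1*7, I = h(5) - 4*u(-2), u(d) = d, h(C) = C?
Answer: 282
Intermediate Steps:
I = 13 (I = 5 - 4*(-2) = 5 + 8 = 13)
w(O) = -7
(w((0 + (3 + 0))*3 - 1*(-4)) + I)*47 = (-7 + 13)*47 = 6*47 = 282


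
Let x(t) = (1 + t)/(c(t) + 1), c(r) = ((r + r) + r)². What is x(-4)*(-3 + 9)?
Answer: -18/145 ≈ -0.12414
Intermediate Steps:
c(r) = 9*r² (c(r) = (2*r + r)² = (3*r)² = 9*r²)
x(t) = (1 + t)/(1 + 9*t²) (x(t) = (1 + t)/(9*t² + 1) = (1 + t)/(1 + 9*t²))
x(-4)*(-3 + 9) = ((1 - 4)/(1 + 9*(-4)²))*(-3 + 9) = (-3/(1 + 9*16))*6 = (-3/(1 + 144))*6 = (-3/145)*6 = ((1/145)*(-3))*6 = -3/145*6 = -18/145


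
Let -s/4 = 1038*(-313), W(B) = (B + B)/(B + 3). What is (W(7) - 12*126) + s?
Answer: 6490327/5 ≈ 1.2981e+6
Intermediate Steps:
W(B) = 2*B/(3 + B) (W(B) = (2*B)/(3 + B) = 2*B/(3 + B))
s = 1299576 (s = -4152*(-313) = -4*(-324894) = 1299576)
(W(7) - 12*126) + s = (2*7/(3 + 7) - 12*126) + 1299576 = (2*7/10 - 1512) + 1299576 = (2*7*(⅒) - 1512) + 1299576 = (7/5 - 1512) + 1299576 = -7553/5 + 1299576 = 6490327/5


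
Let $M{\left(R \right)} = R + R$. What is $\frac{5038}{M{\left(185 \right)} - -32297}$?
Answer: $\frac{5038}{32667} \approx 0.15422$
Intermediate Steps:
$M{\left(R \right)} = 2 R$
$\frac{5038}{M{\left(185 \right)} - -32297} = \frac{5038}{2 \cdot 185 - -32297} = \frac{5038}{370 + 32297} = \frac{5038}{32667}$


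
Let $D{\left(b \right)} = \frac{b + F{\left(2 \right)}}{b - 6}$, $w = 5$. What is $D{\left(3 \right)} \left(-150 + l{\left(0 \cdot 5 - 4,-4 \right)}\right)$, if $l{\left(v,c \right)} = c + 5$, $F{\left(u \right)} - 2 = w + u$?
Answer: $596$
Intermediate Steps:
$F{\left(u \right)} = 7 + u$ ($F{\left(u \right)} = 2 + \left(5 + u\right) = 7 + u$)
$l{\left(v,c \right)} = 5 + c$
$D{\left(b \right)} = \frac{9 + b}{-6 + b}$ ($D{\left(b \right)} = \frac{b + \left(7 + 2\right)}{b - 6} = \frac{b + 9}{-6 + b} = \frac{9 + b}{-6 + b}$)
$D{\left(3 \right)} \left(-150 + l{\left(0 \cdot 5 - 4,-4 \right)}\right) = \frac{9 + 3}{-6 + 3} \left(-150 + \left(5 - 4\right)\right) = \frac{1}{-3} \cdot 12 \left(-150 + 1\right) = \left(- \frac{1}{3}\right) 12 \left(-149\right) = \left(-4\right) \left(-149\right) = 596$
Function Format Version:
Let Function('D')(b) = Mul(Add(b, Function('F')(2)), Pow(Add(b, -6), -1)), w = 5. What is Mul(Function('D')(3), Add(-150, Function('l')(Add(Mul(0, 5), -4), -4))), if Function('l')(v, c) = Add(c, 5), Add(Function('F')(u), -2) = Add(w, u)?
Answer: 596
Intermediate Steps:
Function('F')(u) = Add(7, u) (Function('F')(u) = Add(2, Add(5, u)) = Add(7, u))
Function('l')(v, c) = Add(5, c)
Function('D')(b) = Mul(Pow(Add(-6, b), -1), Add(9, b)) (Function('D')(b) = Mul(Add(b, Add(7, 2)), Pow(Add(b, -6), -1)) = Mul(Add(b, 9), Pow(Add(-6, b), -1)) = Mul(Add(9, b), Pow(Add(-6, b), -1)) = Mul(Pow(Add(-6, b), -1), Add(9, b)))
Mul(Function('D')(3), Add(-150, Function('l')(Add(Mul(0, 5), -4), -4))) = Mul(Mul(Pow(Add(-6, 3), -1), Add(9, 3)), Add(-150, Add(5, -4))) = Mul(Mul(Pow(-3, -1), 12), Add(-150, 1)) = Mul(Mul(Rational(-1, 3), 12), -149) = Mul(-4, -149) = 596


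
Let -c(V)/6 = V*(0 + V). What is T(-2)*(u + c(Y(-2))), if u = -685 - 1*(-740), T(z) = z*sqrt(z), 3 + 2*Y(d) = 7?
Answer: -62*I*sqrt(2) ≈ -87.681*I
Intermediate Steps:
Y(d) = 2 (Y(d) = -3/2 + (1/2)*7 = -3/2 + 7/2 = 2)
c(V) = -6*V**2 (c(V) = -6*V*(0 + V) = -6*V*V = -6*V**2)
T(z) = z**(3/2)
u = 55 (u = -685 + 740 = 55)
T(-2)*(u + c(Y(-2))) = (-2)**(3/2)*(55 - 6*2**2) = (-2*I*sqrt(2))*(55 - 6*4) = (-2*I*sqrt(2))*(55 - 24) = -2*I*sqrt(2)*31 = -62*I*sqrt(2)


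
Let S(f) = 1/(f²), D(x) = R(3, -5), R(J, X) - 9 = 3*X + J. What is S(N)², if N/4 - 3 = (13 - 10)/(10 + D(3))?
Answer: 2401/84934656 ≈ 2.8269e-5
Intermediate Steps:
R(J, X) = 9 + J + 3*X (R(J, X) = 9 + (3*X + J) = 9 + (J + 3*X) = 9 + J + 3*X)
D(x) = -3 (D(x) = 9 + 3 + 3*(-5) = 9 + 3 - 15 = -3)
N = 96/7 (N = 12 + 4*((13 - 10)/(10 - 3)) = 12 + 4*(3/7) = 12 + 12/7 = 96/7 ≈ 13.714)
S(f) = f⁻²
S(N)² = ((96/7)⁻²)² = (49/9216)² = 2401/84934656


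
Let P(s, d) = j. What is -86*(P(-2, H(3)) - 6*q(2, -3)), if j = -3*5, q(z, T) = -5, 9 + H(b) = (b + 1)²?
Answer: -1290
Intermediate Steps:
H(b) = -9 + (1 + b)² (H(b) = -9 + (b + 1)² = -9 + (1 + b)²)
j = -15
P(s, d) = -15
-86*(P(-2, H(3)) - 6*q(2, -3)) = -86*(-15 - 6*(-5)) = -86*(-15 + 30) = -86*15 = -1290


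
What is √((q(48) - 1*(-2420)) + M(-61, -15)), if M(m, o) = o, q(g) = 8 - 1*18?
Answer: √2395 ≈ 48.939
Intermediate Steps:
q(g) = -10 (q(g) = 8 - 18 = -10)
√((q(48) - 1*(-2420)) + M(-61, -15)) = √((-10 - 1*(-2420)) - 15) = √((-10 + 2420) - 15) = √(2410 - 15) = √2395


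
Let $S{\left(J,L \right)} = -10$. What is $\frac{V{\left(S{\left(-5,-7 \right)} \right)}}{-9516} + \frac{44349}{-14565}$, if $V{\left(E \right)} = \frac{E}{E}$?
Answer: $- \frac{140679883}{46200180} \approx -3.045$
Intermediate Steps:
$V{\left(E \right)} = 1$
$\frac{V{\left(S{\left(-5,-7 \right)} \right)}}{-9516} + \frac{44349}{-14565} = 1 \frac{1}{-9516} + \frac{44349}{-14565} = 1 \left(- \frac{1}{9516}\right) + 44349 \left(- \frac{1}{14565}\right) = - \frac{1}{9516} - \frac{14783}{4855} = - \frac{140679883}{46200180}$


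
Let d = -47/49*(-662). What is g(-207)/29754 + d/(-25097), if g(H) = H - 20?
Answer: -1204919887/36590070762 ≈ -0.032930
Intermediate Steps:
g(H) = -20 + H
d = 31114/49 (d = -47*1/49*(-662) = -47/49*(-662) = 31114/49 ≈ 634.98)
g(-207)/29754 + d/(-25097) = (-20 - 207)/29754 + (31114/49)/(-25097) = -227*1/29754 + (31114/49)*(-1/25097) = -227/29754 - 31114/1229753 = -1204919887/36590070762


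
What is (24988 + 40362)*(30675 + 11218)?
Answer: 2737707550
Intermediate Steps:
(24988 + 40362)*(30675 + 11218) = 65350*41893 = 2737707550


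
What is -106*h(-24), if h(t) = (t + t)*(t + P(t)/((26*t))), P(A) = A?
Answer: -1584912/13 ≈ -1.2192e+5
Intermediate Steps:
h(t) = 2*t*(1/26 + t) (h(t) = (t + t)*(t + t/((26*t))) = (2*t)*(t + t*(1/(26*t))) = (2*t)*(t + 1/26) = (2*t)*(1/26 + t) = 2*t*(1/26 + t))
-106*h(-24) = -106*(-24)*(1 + 26*(-24))/13 = -106*(-24)*(1 - 624)/13 = -106*(-24)*(-623)/13 = -106*14952/13 = -1584912/13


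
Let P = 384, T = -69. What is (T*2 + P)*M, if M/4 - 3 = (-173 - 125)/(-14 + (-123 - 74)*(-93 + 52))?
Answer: 23508744/8063 ≈ 2915.6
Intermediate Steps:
M = 95564/8063 (M = 12 + 4*((-173 - 125)/(-14 + (-123 - 74)*(-93 + 52))) = 12 + 4*(-298/(-14 - 197*(-41))) = 12 + 4*(-298/(-14 + 8077)) = 12 + 4*(-298/8063) = 12 - 1192/8063 = 95564/8063 ≈ 11.852)
(T*2 + P)*M = (-69*2 + 384)*(95564/8063) = (-138 + 384)*(95564/8063) = 246*(95564/8063) = 23508744/8063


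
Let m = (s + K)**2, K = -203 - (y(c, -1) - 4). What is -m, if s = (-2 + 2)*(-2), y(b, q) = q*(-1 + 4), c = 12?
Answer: -38416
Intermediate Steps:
y(b, q) = 3*q (y(b, q) = q*3 = 3*q)
s = 0 (s = 0*(-2) = 0)
K = -196 (K = -203 - (3*(-1) - 4) = -203 - (-3 - 4) = -203 - 1*(-7) = -203 + 7 = -196)
m = 38416 (m = (0 - 196)**2 = (-196)**2 = 38416)
-m = -1*38416 = -38416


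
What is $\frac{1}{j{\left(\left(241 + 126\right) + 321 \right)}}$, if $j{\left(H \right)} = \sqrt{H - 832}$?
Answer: $- \frac{i}{12} \approx - 0.083333 i$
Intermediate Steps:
$j{\left(H \right)} = \sqrt{-832 + H}$
$\frac{1}{j{\left(\left(241 + 126\right) + 321 \right)}} = \frac{1}{\sqrt{-832 + \left(\left(241 + 126\right) + 321\right)}} = \frac{1}{\sqrt{-832 + \left(367 + 321\right)}} = \frac{1}{\sqrt{-832 + 688}} = \frac{1}{\sqrt{-144}} = \frac{1}{12 i} = - \frac{i}{12}$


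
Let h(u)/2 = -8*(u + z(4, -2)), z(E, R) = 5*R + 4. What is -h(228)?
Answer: 3552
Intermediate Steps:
z(E, R) = 4 + 5*R
h(u) = 96 - 16*u (h(u) = 2*(-8*(u + (4 + 5*(-2)))) = 2*(-8*(u + (4 - 10))) = 2*(-8*(u - 6)) = 2*(-8*(-6 + u)) = 2*(48 - 8*u) = 96 - 16*u)
-h(228) = -(96 - 16*228) = -(96 - 3648) = -1*(-3552) = 3552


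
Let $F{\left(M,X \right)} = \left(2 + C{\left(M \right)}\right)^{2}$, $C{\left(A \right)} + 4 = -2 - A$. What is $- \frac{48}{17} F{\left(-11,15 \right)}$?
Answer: $- \frac{2352}{17} \approx -138.35$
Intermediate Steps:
$C{\left(A \right)} = -6 - A$ ($C{\left(A \right)} = -4 - \left(2 + A\right) = -6 - A$)
$F{\left(M,X \right)} = \left(-4 - M\right)^{2}$ ($F{\left(M,X \right)} = \left(2 - \left(6 + M\right)\right)^{2} = \left(-4 - M\right)^{2}$)
$- \frac{48}{17} F{\left(-11,15 \right)} = - \frac{48}{17} \left(4 - 11\right)^{2} = \left(-48\right) \frac{1}{17} \left(-7\right)^{2} = \left(- \frac{48}{17}\right) 49 = - \frac{2352}{17}$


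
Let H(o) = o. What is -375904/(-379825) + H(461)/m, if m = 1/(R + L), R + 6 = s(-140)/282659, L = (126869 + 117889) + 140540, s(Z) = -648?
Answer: 19069411106111372236/107360954675 ≈ 1.7762e+8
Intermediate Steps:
L = 385298 (L = 244758 + 140540 = 385298)
R = -1696602/282659 (R = -6 - 648/282659 = -1696602/282659 ≈ -6.0023)
m = 282659/108906250780 (m = 1/(-1696602/282659 + 385298) = 1/(108906250780/282659) = 282659/108906250780 ≈ 2.5954e-6)
-375904/(-379825) + H(461)/m = -375904/(-379825) + 461/(282659/108906250780) = -375904*(-1/379825) + 461*(108906250780/282659) = 375904/379825 + 50205781609580/282659 = 19069411106111372236/107360954675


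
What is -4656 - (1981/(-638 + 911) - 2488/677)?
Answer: -123026927/26403 ≈ -4659.6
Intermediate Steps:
-4656 - (1981/(-638 + 911) - 2488/677) = -4656 - (1981/273 - 2488*1/677) = -4656 - (1981*(1/273) - 2488/677) = -4656 - (283/39 - 2488/677) = -4656 - 1*94559/26403 = -4656 - 94559/26403 = -123026927/26403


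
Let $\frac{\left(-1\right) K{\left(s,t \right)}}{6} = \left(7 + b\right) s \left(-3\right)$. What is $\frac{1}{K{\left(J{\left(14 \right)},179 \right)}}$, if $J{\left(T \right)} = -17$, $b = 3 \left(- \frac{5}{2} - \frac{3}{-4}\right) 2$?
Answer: $\frac{1}{1071} \approx 0.00093371$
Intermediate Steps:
$b = - \frac{21}{2}$ ($b = 3 \left(\left(-5\right) \frac{1}{2} - - \frac{3}{4}\right) 2 = 3 \left(- \frac{5}{2} + \frac{3}{4}\right) 2 = 3 \left(- \frac{7}{4}\right) 2 = \left(- \frac{21}{4}\right) 2 = - \frac{21}{2} \approx -10.5$)
$K{\left(s,t \right)} = - 63 s$ ($K{\left(s,t \right)} = - 6 \left(7 - \frac{21}{2}\right) s \left(-3\right) = - 6 \left(- \frac{7 \left(- 3 s\right)}{2}\right) = - 6 \frac{21 s}{2} = - 63 s$)
$\frac{1}{K{\left(J{\left(14 \right)},179 \right)}} = \frac{1}{\left(-63\right) \left(-17\right)} = \frac{1}{1071}$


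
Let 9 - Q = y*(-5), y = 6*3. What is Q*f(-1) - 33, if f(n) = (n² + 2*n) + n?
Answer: -231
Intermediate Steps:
y = 18
f(n) = n² + 3*n
Q = 99 (Q = 9 - 18*(-5) = 9 - 1*(-90) = 9 + 90 = 99)
Q*f(-1) - 33 = 99*(-(3 - 1)) - 33 = 99*(-1*2) - 33 = 99*(-2) - 33 = -198 - 33 = -231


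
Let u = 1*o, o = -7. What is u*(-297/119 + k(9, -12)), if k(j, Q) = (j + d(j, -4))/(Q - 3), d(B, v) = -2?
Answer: 5288/255 ≈ 20.737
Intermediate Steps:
k(j, Q) = (-2 + j)/(-3 + Q) (k(j, Q) = (j - 2)/(Q - 3) = (-2 + j)/(-3 + Q))
u = -7 (u = 1*(-7) = -7)
u*(-297/119 + k(9, -12)) = -7*(-297/119 + (-2 + 9)/(-3 - 12)) = -7*(-297*1/119 + 7/(-15)) = -7*(-297/119 - 1/15*7) = -7*(-297/119 - 7/15) = -7*(-5288/1785) = 5288/255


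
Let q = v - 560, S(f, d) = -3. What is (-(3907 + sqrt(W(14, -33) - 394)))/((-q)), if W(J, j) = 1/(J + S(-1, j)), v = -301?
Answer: -3907/861 - I*sqrt(47663)/9471 ≈ -4.5378 - 0.023051*I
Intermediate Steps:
W(J, j) = 1/(-3 + J) (W(J, j) = 1/(J - 3) = 1/(-3 + J))
q = -861 (q = -301 - 560 = -861)
(-(3907 + sqrt(W(14, -33) - 394)))/((-q)) = (-(3907 + sqrt(1/(-3 + 14) - 394)))/((-1*(-861))) = -(3907 + sqrt(1/11 - 394))/861 = -(3907 + sqrt(1/11 - 394))*(1/861) = -(3907 + sqrt(-4333/11))*(1/861) = -(3907 + I*sqrt(47663)/11)*(1/861) = (-3907 - I*sqrt(47663)/11)*(1/861) = -3907/861 - I*sqrt(47663)/9471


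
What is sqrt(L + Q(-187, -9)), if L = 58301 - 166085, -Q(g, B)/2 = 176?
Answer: 2*I*sqrt(27034) ≈ 328.84*I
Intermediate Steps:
Q(g, B) = -352 (Q(g, B) = -2*176 = -352)
L = -107784
sqrt(L + Q(-187, -9)) = sqrt(-107784 - 352) = sqrt(-108136) = 2*I*sqrt(27034)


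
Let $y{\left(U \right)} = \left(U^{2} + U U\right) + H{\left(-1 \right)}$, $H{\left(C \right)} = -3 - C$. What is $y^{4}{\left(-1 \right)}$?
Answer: $0$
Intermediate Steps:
$y{\left(U \right)} = -2 + 2 U^{2}$ ($y{\left(U \right)} = \left(U^{2} + U U\right) - 2 = \left(U^{2} + U^{2}\right) + \left(-3 + 1\right) = 2 U^{2} - 2 = -2 + 2 U^{2}$)
$y^{4}{\left(-1 \right)} = \left(-2 + 2 \left(-1\right)^{2}\right)^{4} = \left(-2 + 2 \cdot 1\right)^{4} = \left(-2 + 2\right)^{4} = 0^{4} = 0$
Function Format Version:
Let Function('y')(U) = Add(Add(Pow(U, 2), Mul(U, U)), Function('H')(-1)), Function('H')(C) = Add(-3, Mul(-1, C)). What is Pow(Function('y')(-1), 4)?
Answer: 0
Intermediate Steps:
Function('y')(U) = Add(-2, Mul(2, Pow(U, 2))) (Function('y')(U) = Add(Add(Pow(U, 2), Mul(U, U)), Add(-3, Mul(-1, -1))) = Add(Add(Pow(U, 2), Pow(U, 2)), Add(-3, 1)) = Add(Mul(2, Pow(U, 2)), -2) = Add(-2, Mul(2, Pow(U, 2))))
Pow(Function('y')(-1), 4) = Pow(Add(-2, Mul(2, Pow(-1, 2))), 4) = Pow(Add(-2, Mul(2, 1)), 4) = Pow(Add(-2, 2), 4) = Pow(0, 4) = 0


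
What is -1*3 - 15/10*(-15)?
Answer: 39/2 ≈ 19.500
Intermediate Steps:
-1*3 - 15/10*(-15) = -3 - 15*⅒*(-15) = -3 - 3/2*(-15) = -3 + 45/2 = 39/2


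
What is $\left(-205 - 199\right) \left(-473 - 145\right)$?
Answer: $249672$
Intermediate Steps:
$\left(-205 - 199\right) \left(-473 - 145\right) = \left(-404\right) \left(-618\right) = 249672$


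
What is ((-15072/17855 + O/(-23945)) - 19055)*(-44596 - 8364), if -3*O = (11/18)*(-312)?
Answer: 155329314440012128/153913671 ≈ 1.0092e+9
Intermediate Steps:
O = 572/9 (O = -11/18*(-312)/3 = -11*(1/18)*(-312)/3 = -11*(-312)/54 = -1/3*(-572/3) = 572/9 ≈ 63.556)
((-15072/17855 + O/(-23945)) - 19055)*(-44596 - 8364) = ((-15072/17855 + (572/9)/(-23945)) - 19055)*(-44596 - 8364) = ((-15072*1/17855 + (572/9)*(-1/23945)) - 19055)*(-52960) = ((-15072/17855 - 572/215505) - 19055)*(-52960) = (-651660884/769568355 - 19055)*(-52960) = -14664776665409/769568355*(-52960) = 155329314440012128/153913671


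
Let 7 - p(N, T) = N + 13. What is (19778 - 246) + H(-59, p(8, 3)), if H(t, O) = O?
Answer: 19518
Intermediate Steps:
p(N, T) = -6 - N (p(N, T) = 7 - (N + 13) = 7 - (13 + N) = 7 + (-13 - N) = -6 - N)
(19778 - 246) + H(-59, p(8, 3)) = (19778 - 246) + (-6 - 1*8) = 19532 + (-6 - 8) = 19532 - 14 = 19518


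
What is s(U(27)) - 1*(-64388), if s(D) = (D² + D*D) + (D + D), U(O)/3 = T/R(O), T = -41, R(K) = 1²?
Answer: 94400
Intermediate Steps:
R(K) = 1
U(O) = -123 (U(O) = 3*(-41/1) = 3*(-41*1) = 3*(-41) = -123)
s(D) = 2*D + 2*D² (s(D) = (D² + D²) + 2*D = 2*D² + 2*D = 2*D + 2*D²)
s(U(27)) - 1*(-64388) = 2*(-123)*(1 - 123) - 1*(-64388) = 2*(-123)*(-122) + 64388 = 30012 + 64388 = 94400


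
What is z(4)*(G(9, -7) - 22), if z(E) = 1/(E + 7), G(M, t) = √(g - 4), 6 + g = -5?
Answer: -2 + I*√15/11 ≈ -2.0 + 0.35209*I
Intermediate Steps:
g = -11 (g = -6 - 5 = -11)
G(M, t) = I*√15 (G(M, t) = √(-11 - 4) = √(-15) = I*√15)
z(E) = 1/(7 + E)
z(4)*(G(9, -7) - 22) = (I*√15 - 22)/(7 + 4) = (-22 + I*√15)/11 = -2 + I*√15/11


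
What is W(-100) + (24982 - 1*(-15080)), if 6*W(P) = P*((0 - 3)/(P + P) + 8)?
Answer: 479141/12 ≈ 39928.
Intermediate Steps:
W(P) = P*(8 - 3/(2*P))/6 (W(P) = (P*((0 - 3)/(P + P) + 8))/6 = (P*(-3*1/(2*P) + 8))/6 = (P*(-3/(2*P) + 8))/6 = (P*(8 - 3/(2*P)))/6 = P*(8 - 3/(2*P))/6)
W(-100) + (24982 - 1*(-15080)) = (-¼ + (4/3)*(-100)) + (24982 - 1*(-15080)) = (-¼ - 400/3) + (24982 + 15080) = -1603/12 + 40062 = 479141/12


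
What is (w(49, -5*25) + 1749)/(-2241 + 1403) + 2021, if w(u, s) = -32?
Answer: 1691881/838 ≈ 2019.0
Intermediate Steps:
(w(49, -5*25) + 1749)/(-2241 + 1403) + 2021 = (-32 + 1749)/(-2241 + 1403) + 2021 = 1717/(-838) + 2021 = 1717*(-1/838) + 2021 = -1717/838 + 2021 = 1691881/838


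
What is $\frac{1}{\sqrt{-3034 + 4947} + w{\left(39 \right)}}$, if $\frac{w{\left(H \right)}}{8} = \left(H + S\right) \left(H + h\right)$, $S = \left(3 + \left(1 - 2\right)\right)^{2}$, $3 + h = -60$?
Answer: $- \frac{8256}{68159623} - \frac{\sqrt{1913}}{68159623} \approx -0.00012177$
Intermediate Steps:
$h = -63$ ($h = -3 - 60 = -63$)
$S = 4$ ($S = \left(3 + \left(1 - 2\right)\right)^{2} = \left(3 - 1\right)^{2} = 2^{2} = 4$)
$w{\left(H \right)} = 8 \left(-63 + H\right) \left(4 + H\right)$ ($w{\left(H \right)} = 8 \left(H + 4\right) \left(H - 63\right) = 8 \left(4 + H\right) \left(-63 + H\right) = 8 \left(-63 + H\right) \left(4 + H\right)$)
$\frac{1}{\sqrt{-3034 + 4947} + w{\left(39 \right)}} = \frac{1}{\sqrt{-3034 + 4947} - \left(20424 - 12168\right)} = \frac{1}{\sqrt{1913} - 8256} = \frac{1}{-8256 + \sqrt{1913}}$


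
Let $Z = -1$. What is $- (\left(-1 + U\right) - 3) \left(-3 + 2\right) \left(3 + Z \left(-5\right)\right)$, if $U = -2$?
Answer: $-48$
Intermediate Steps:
$- (\left(-1 + U\right) - 3) \left(-3 + 2\right) \left(3 + Z \left(-5\right)\right) = - (\left(-1 - 2\right) - 3) \left(-3 + 2\right) \left(3 - -5\right) = - (-3 - 3) \left(-1\right) \left(3 + 5\right) = \left(-1\right) \left(-6\right) \left(-1\right) 8 = 6 \left(-1\right) 8 = \left(-6\right) 8 = -48$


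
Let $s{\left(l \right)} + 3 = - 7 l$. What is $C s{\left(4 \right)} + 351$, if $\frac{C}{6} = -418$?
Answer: $78099$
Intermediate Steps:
$C = -2508$ ($C = 6 \left(-418\right) = -2508$)
$s{\left(l \right)} = -3 - 7 l$
$C s{\left(4 \right)} + 351 = - 2508 \left(-3 - 28\right) + 351 = \left(-2508\right) \left(-31\right) + 351 = 77748 + 351 = 78099$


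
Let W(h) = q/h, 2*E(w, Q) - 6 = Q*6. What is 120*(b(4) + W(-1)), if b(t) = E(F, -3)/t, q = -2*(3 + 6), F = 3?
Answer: 1980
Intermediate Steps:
q = -18 (q = -2*9 = -18)
E(w, Q) = 3 + 3*Q (E(w, Q) = 3 + (Q*6)/2 = 3 + (6*Q)/2 = 3 + 3*Q)
W(h) = -18/h
b(t) = -6/t (b(t) = (3 + 3*(-3))/t = (3 - 9)/t = -6/t)
120*(b(4) + W(-1)) = 120*(-6/4 - 18/(-1)) = 120*(-6*¼ - 18*(-1)) = 120*(-3/2 + 18) = 120*(33/2) = 1980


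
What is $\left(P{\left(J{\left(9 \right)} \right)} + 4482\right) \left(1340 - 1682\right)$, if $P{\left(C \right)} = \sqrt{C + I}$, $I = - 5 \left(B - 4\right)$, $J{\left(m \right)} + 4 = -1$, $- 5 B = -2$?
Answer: $-1532844 - 342 \sqrt{13} \approx -1.5341 \cdot 10^{6}$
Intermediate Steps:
$B = \frac{2}{5}$ ($B = \left(- \frac{1}{5}\right) \left(-2\right) = \frac{2}{5} \approx 0.4$)
$J{\left(m \right)} = -5$ ($J{\left(m \right)} = -4 - 1 = -5$)
$I = 18$ ($I = - 5 \left(\frac{2}{5} - 4\right) = \left(-5\right) \left(- \frac{18}{5}\right) = 18$)
$P{\left(C \right)} = \sqrt{18 + C}$ ($P{\left(C \right)} = \sqrt{C + 18} = \sqrt{18 + C}$)
$\left(P{\left(J{\left(9 \right)} \right)} + 4482\right) \left(1340 - 1682\right) = \left(\sqrt{18 - 5} + 4482\right) \left(1340 - 1682\right) = \left(\sqrt{13} + 4482\right) \left(-342\right) = \left(4482 + \sqrt{13}\right) \left(-342\right) = -1532844 - 342 \sqrt{13}$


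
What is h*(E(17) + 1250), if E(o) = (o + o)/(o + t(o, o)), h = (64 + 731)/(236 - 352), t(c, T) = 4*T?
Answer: -248517/29 ≈ -8569.5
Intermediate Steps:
h = -795/116 (h = 795/(-116) = 795*(-1/116) = -795/116 ≈ -6.8534)
E(o) = ⅖ (E(o) = (o + o)/(o + 4*o) = (2*o)/((5*o)) = (2*o)*(1/(5*o)) = ⅖)
h*(E(17) + 1250) = -795*(⅖ + 1250)/116 = -795/116*6252/5 = -248517/29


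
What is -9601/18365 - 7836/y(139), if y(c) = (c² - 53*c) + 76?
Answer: -8646939/7364365 ≈ -1.1742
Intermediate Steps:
y(c) = 76 + c² - 53*c
-9601/18365 - 7836/y(139) = -9601/18365 - 7836/(76 + 139² - 53*139) = -9601*1/18365 - 7836/(76 + 19321 - 7367) = -9601/18365 - 7836/12030 = -9601/18365 - 7836*1/12030 = -9601/18365 - 1306/2005 = -8646939/7364365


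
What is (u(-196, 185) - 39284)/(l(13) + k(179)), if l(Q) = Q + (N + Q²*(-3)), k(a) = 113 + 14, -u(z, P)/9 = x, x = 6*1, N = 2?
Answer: 39338/365 ≈ 107.78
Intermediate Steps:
x = 6
u(z, P) = -54 (u(z, P) = -9*6 = -54)
k(a) = 127
l(Q) = 2 + Q - 3*Q² (l(Q) = Q + (2 + Q²*(-3)) = Q + (2 - 3*Q²) = 2 + Q - 3*Q²)
(u(-196, 185) - 39284)/(l(13) + k(179)) = (-54 - 39284)/((2 + 13 - 3*13²) + 127) = -39338/((2 + 13 - 3*169) + 127) = -39338/((2 + 13 - 507) + 127) = -39338/(-492 + 127) = -39338/(-365) = -39338*(-1/365) = 39338/365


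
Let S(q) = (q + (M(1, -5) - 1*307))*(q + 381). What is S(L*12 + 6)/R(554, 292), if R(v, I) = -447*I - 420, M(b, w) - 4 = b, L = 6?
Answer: 1071/1364 ≈ 0.78519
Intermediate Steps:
M(b, w) = 4 + b
R(v, I) = -420 - 447*I
S(q) = (-302 + q)*(381 + q) (S(q) = (q + ((4 + 1) - 1*307))*(q + 381) = (q + (5 - 307))*(381 + q) = (q - 302)*(381 + q) = (-302 + q)*(381 + q))
S(L*12 + 6)/R(554, 292) = (-115062 + (6*12 + 6)² + 79*(6*12 + 6))/(-420 - 447*292) = (-115062 + (72 + 6)² + 79*(72 + 6))/(-420 - 130524) = (-115062 + 78² + 79*78)/(-130944) = (-115062 + 6084 + 6162)*(-1/130944) = -102816*(-1/130944) = 1071/1364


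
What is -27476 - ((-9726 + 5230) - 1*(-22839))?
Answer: -45819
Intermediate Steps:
-27476 - ((-9726 + 5230) - 1*(-22839)) = -27476 - (-4496 + 22839) = -27476 - 1*18343 = -27476 - 18343 = -45819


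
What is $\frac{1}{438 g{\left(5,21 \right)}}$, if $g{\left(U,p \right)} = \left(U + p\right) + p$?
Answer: $\frac{1}{20586} \approx 4.8577 \cdot 10^{-5}$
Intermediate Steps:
$g{\left(U,p \right)} = U + 2 p$
$\frac{1}{438 g{\left(5,21 \right)}} = \frac{1}{438 \left(5 + 2 \cdot 21\right)} = \frac{1}{438 \left(5 + 42\right)} = \frac{1}{438 \cdot 47} = \frac{1}{438} \cdot \frac{1}{47} = \frac{1}{20586}$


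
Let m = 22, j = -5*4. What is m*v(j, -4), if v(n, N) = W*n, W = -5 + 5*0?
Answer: 2200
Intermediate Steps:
j = -20
W = -5 (W = -5 + 0 = -5)
v(n, N) = -5*n
m*v(j, -4) = 22*(-5*(-20)) = 22*100 = 2200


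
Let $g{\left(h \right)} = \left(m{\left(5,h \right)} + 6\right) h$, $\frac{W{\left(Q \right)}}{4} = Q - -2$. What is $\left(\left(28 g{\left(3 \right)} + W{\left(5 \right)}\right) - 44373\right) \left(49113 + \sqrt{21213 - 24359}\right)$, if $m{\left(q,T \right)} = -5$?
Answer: $-2173790493 - 486871 i \sqrt{26} \approx -2.1738 \cdot 10^{9} - 2.4826 \cdot 10^{6} i$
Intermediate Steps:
$W{\left(Q \right)} = 8 + 4 Q$ ($W{\left(Q \right)} = 4 \left(Q - -2\right) = 4 \left(Q + 2\right) = 4 \left(2 + Q\right) = 8 + 4 Q$)
$g{\left(h \right)} = h$ ($g{\left(h \right)} = \left(-5 + 6\right) h = 1 h = h$)
$\left(\left(28 g{\left(3 \right)} + W{\left(5 \right)}\right) - 44373\right) \left(49113 + \sqrt{21213 - 24359}\right) = \left(\left(28 \cdot 3 + \left(8 + 4 \cdot 5\right)\right) - 44373\right) \left(49113 + \sqrt{21213 - 24359}\right) = \left(\left(84 + \left(8 + 20\right)\right) - 44373\right) \left(49113 + \sqrt{-3146}\right) = \left(\left(84 + 28\right) - 44373\right) \left(49113 + 11 i \sqrt{26}\right) = \left(112 - 44373\right) \left(49113 + 11 i \sqrt{26}\right) = - 44261 \left(49113 + 11 i \sqrt{26}\right) = -2173790493 - 486871 i \sqrt{26}$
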